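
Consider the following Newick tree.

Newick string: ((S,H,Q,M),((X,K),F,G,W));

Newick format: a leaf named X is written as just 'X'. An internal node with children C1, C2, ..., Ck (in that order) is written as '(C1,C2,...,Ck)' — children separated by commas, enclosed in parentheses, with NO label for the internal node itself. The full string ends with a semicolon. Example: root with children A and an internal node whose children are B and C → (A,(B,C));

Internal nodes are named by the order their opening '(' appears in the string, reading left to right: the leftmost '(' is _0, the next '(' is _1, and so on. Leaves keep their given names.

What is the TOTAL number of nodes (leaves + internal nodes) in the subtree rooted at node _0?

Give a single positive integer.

Newick: ((S,H,Q,M),((X,K),F,G,W));
Locate _0: it is the '(' at position 0 (the 1st '(' reading left to right).
Query: subtree rooted at _0
_0: subtree_size = 1 + 12
  _1: subtree_size = 1 + 4
    S: subtree_size = 1 + 0
    H: subtree_size = 1 + 0
    Q: subtree_size = 1 + 0
    M: subtree_size = 1 + 0
  _2: subtree_size = 1 + 6
    _3: subtree_size = 1 + 2
      X: subtree_size = 1 + 0
      K: subtree_size = 1 + 0
    F: subtree_size = 1 + 0
    G: subtree_size = 1 + 0
    W: subtree_size = 1 + 0
Total subtree size of _0: 13

Answer: 13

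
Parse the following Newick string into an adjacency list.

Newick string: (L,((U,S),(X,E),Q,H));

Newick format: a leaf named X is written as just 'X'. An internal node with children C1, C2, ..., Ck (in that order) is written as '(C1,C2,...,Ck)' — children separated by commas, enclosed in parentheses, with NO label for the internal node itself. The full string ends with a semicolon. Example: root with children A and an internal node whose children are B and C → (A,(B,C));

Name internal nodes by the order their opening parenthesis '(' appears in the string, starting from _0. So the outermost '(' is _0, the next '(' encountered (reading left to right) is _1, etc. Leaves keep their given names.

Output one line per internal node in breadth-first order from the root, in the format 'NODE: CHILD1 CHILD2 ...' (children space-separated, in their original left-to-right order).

Input: (L,((U,S),(X,E),Q,H));
Scanning left-to-right, naming '(' by encounter order:
  pos 0: '(' -> open internal node _0 (depth 1)
  pos 3: '(' -> open internal node _1 (depth 2)
  pos 4: '(' -> open internal node _2 (depth 3)
  pos 8: ')' -> close internal node _2 (now at depth 2)
  pos 10: '(' -> open internal node _3 (depth 3)
  pos 14: ')' -> close internal node _3 (now at depth 2)
  pos 19: ')' -> close internal node _1 (now at depth 1)
  pos 20: ')' -> close internal node _0 (now at depth 0)
Total internal nodes: 4
BFS adjacency from root:
  _0: L _1
  _1: _2 _3 Q H
  _2: U S
  _3: X E

Answer: _0: L _1
_1: _2 _3 Q H
_2: U S
_3: X E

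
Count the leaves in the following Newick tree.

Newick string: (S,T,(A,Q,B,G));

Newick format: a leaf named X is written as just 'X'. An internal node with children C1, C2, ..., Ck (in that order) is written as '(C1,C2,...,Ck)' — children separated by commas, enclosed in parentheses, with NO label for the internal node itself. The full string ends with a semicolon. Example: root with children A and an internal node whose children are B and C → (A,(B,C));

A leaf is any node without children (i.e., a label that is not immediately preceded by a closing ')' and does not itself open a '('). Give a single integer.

Newick: (S,T,(A,Q,B,G));
Scan left-to-right; a leaf is any maximal label run not followed by '(':
  pos 1: leaf 'S' → count = 1
  pos 3: leaf 'T' → count = 2
  pos 6: leaf 'A' → count = 3
  pos 8: leaf 'Q' → count = 4
  pos 10: leaf 'B' → count = 5
  pos 12: leaf 'G' → count = 6
Total leaves: 6

Answer: 6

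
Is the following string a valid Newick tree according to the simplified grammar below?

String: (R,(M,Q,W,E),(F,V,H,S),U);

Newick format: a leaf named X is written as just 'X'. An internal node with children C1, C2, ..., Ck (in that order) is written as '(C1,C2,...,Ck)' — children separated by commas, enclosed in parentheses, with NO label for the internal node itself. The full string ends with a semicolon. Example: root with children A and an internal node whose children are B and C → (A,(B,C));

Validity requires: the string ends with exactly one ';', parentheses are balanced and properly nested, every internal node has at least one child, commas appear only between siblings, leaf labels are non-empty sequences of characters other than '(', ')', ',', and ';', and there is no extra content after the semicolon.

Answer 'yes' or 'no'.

Input: (R,(M,Q,W,E),(F,V,H,S),U);
Paren balance: 3 '(' vs 3 ')' OK
Ends with single ';': True
Full parse: OK
Valid: True

Answer: yes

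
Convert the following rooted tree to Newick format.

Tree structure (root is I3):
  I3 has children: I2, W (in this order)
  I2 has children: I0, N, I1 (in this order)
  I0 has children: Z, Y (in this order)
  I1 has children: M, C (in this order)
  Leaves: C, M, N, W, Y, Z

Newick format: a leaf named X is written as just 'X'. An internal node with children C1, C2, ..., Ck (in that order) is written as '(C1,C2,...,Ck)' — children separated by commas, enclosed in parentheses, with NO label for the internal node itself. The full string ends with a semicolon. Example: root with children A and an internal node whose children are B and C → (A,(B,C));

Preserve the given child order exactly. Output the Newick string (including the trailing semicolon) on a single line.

internal I3 with children ['I2', 'W']
  internal I2 with children ['I0', 'N', 'I1']
    internal I0 with children ['Z', 'Y']
      leaf 'Z' → 'Z'
      leaf 'Y' → 'Y'
    → '(Z,Y)'
    leaf 'N' → 'N'
    internal I1 with children ['M', 'C']
      leaf 'M' → 'M'
      leaf 'C' → 'C'
    → '(M,C)'
  → '((Z,Y),N,(M,C))'
  leaf 'W' → 'W'
→ '(((Z,Y),N,(M,C)),W)'
Final: (((Z,Y),N,(M,C)),W);

Answer: (((Z,Y),N,(M,C)),W);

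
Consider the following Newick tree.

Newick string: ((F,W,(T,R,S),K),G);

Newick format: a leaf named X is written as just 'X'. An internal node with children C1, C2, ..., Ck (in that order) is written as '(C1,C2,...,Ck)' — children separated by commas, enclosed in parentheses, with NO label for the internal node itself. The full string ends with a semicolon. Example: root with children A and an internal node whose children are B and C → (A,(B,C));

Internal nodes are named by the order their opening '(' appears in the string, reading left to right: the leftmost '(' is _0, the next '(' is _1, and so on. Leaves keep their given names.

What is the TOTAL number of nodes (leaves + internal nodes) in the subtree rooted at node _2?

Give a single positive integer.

Answer: 4

Derivation:
Newick: ((F,W,(T,R,S),K),G);
Locate _2: it is the '(' at position 6 (the 3rd '(' reading left to right).
Query: subtree rooted at _2
_2: subtree_size = 1 + 3
  T: subtree_size = 1 + 0
  R: subtree_size = 1 + 0
  S: subtree_size = 1 + 0
Total subtree size of _2: 4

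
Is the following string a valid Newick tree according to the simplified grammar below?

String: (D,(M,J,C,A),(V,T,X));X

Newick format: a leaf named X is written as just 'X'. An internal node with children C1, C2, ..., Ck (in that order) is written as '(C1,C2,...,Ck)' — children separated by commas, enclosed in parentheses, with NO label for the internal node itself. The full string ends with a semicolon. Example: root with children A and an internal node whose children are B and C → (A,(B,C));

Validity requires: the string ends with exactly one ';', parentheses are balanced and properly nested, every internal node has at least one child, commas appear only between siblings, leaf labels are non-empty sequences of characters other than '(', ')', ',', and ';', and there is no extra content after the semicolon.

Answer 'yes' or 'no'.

Answer: no

Derivation:
Input: (D,(M,J,C,A),(V,T,X));X
Paren balance: 3 '(' vs 3 ')' OK
Ends with single ';': False
Full parse: FAILS (must end with ;)
Valid: False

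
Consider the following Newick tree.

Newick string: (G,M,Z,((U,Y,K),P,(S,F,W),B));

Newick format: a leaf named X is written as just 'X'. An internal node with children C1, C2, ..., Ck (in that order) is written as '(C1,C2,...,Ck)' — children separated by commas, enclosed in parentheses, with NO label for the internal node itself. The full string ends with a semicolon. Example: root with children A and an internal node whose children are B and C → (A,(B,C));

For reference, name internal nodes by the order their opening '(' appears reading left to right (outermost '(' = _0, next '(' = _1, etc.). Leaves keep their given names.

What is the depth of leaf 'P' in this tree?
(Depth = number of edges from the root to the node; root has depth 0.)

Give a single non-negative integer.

Newick: (G,M,Z,((U,Y,K),P,(S,F,W),B));
Naming internals by '(' encounter order: outermost '(' = _0, next = _1, ...
Query node: P
Path from root: _0 -> _1 -> P
Depth of P: 2 (number of edges from root)

Answer: 2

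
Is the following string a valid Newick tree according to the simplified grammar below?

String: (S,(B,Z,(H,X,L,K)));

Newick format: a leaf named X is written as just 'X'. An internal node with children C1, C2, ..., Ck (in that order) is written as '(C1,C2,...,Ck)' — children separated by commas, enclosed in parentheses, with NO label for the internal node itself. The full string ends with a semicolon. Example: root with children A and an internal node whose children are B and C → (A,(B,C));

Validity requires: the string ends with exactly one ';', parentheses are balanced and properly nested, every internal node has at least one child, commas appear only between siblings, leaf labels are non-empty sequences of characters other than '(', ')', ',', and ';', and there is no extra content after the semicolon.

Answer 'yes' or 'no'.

Input: (S,(B,Z,(H,X,L,K)));
Paren balance: 3 '(' vs 3 ')' OK
Ends with single ';': True
Full parse: OK
Valid: True

Answer: yes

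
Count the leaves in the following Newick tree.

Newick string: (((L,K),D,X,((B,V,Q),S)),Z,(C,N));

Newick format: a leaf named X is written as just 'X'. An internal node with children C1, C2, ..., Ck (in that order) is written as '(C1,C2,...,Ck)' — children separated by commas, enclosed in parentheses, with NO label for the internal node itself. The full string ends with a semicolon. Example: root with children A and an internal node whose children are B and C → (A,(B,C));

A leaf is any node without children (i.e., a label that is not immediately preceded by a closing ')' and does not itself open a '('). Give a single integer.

Answer: 11

Derivation:
Newick: (((L,K),D,X,((B,V,Q),S)),Z,(C,N));
Scan left-to-right; a leaf is any maximal label run not followed by '(':
  pos 3: leaf 'L' → count = 1
  pos 5: leaf 'K' → count = 2
  pos 8: leaf 'D' → count = 3
  pos 10: leaf 'X' → count = 4
  pos 14: leaf 'B' → count = 5
  pos 16: leaf 'V' → count = 6
  pos 18: leaf 'Q' → count = 7
  pos 21: leaf 'S' → count = 8
  pos 25: leaf 'Z' → count = 9
  pos 28: leaf 'C' → count = 10
  pos 30: leaf 'N' → count = 11
Total leaves: 11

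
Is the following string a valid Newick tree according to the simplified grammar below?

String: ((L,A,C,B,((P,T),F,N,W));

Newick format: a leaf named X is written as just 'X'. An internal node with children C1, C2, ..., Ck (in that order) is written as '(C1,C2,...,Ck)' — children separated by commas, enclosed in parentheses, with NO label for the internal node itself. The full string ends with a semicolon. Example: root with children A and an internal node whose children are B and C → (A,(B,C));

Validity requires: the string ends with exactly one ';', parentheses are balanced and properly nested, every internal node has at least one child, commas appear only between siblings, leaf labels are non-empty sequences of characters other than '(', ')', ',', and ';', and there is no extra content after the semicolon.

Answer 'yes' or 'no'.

Answer: no

Derivation:
Input: ((L,A,C,B,((P,T),F,N,W));
Paren balance: 4 '(' vs 3 ')' MISMATCH
Ends with single ';': True
Full parse: FAILS (expected , or ) at pos 24)
Valid: False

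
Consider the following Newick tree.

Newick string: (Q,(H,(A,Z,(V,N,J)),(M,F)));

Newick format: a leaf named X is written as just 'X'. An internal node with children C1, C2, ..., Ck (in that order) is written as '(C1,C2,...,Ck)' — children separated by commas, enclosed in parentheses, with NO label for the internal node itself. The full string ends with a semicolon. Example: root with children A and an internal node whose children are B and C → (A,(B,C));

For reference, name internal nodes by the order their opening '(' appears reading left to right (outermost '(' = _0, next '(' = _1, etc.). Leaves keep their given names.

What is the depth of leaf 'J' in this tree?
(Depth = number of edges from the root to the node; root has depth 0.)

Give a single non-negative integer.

Newick: (Q,(H,(A,Z,(V,N,J)),(M,F)));
Naming internals by '(' encounter order: outermost '(' = _0, next = _1, ...
Query node: J
Path from root: _0 -> _1 -> _2 -> _3 -> J
Depth of J: 4 (number of edges from root)

Answer: 4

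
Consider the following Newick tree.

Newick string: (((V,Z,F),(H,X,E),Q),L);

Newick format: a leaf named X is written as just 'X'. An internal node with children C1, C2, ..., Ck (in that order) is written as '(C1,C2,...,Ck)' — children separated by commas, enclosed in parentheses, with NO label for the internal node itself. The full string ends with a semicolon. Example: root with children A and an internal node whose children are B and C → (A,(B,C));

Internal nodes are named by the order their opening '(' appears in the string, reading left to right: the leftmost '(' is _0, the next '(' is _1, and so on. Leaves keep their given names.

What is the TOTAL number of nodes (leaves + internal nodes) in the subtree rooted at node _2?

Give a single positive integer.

Newick: (((V,Z,F),(H,X,E),Q),L);
Locate _2: it is the '(' at position 2 (the 3rd '(' reading left to right).
Query: subtree rooted at _2
_2: subtree_size = 1 + 3
  V: subtree_size = 1 + 0
  Z: subtree_size = 1 + 0
  F: subtree_size = 1 + 0
Total subtree size of _2: 4

Answer: 4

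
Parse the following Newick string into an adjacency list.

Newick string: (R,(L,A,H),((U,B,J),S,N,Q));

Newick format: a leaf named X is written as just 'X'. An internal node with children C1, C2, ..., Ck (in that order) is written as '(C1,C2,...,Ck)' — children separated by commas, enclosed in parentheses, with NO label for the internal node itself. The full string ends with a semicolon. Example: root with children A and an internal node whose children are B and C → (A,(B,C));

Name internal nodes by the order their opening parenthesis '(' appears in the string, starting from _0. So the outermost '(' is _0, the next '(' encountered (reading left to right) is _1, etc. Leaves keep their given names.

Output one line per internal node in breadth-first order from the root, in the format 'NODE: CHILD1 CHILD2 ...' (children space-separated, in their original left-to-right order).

Input: (R,(L,A,H),((U,B,J),S,N,Q));
Scanning left-to-right, naming '(' by encounter order:
  pos 0: '(' -> open internal node _0 (depth 1)
  pos 3: '(' -> open internal node _1 (depth 2)
  pos 9: ')' -> close internal node _1 (now at depth 1)
  pos 11: '(' -> open internal node _2 (depth 2)
  pos 12: '(' -> open internal node _3 (depth 3)
  pos 18: ')' -> close internal node _3 (now at depth 2)
  pos 25: ')' -> close internal node _2 (now at depth 1)
  pos 26: ')' -> close internal node _0 (now at depth 0)
Total internal nodes: 4
BFS adjacency from root:
  _0: R _1 _2
  _1: L A H
  _2: _3 S N Q
  _3: U B J

Answer: _0: R _1 _2
_1: L A H
_2: _3 S N Q
_3: U B J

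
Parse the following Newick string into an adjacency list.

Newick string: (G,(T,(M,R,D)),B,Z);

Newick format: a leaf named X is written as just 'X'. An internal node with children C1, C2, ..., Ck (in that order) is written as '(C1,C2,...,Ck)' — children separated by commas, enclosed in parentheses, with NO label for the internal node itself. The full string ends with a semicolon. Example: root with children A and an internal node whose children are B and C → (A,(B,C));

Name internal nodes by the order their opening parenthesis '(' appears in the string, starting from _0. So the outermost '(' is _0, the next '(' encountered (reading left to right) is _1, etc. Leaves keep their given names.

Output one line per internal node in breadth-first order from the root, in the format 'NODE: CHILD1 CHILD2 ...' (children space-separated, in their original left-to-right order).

Answer: _0: G _1 B Z
_1: T _2
_2: M R D

Derivation:
Input: (G,(T,(M,R,D)),B,Z);
Scanning left-to-right, naming '(' by encounter order:
  pos 0: '(' -> open internal node _0 (depth 1)
  pos 3: '(' -> open internal node _1 (depth 2)
  pos 6: '(' -> open internal node _2 (depth 3)
  pos 12: ')' -> close internal node _2 (now at depth 2)
  pos 13: ')' -> close internal node _1 (now at depth 1)
  pos 18: ')' -> close internal node _0 (now at depth 0)
Total internal nodes: 3
BFS adjacency from root:
  _0: G _1 B Z
  _1: T _2
  _2: M R D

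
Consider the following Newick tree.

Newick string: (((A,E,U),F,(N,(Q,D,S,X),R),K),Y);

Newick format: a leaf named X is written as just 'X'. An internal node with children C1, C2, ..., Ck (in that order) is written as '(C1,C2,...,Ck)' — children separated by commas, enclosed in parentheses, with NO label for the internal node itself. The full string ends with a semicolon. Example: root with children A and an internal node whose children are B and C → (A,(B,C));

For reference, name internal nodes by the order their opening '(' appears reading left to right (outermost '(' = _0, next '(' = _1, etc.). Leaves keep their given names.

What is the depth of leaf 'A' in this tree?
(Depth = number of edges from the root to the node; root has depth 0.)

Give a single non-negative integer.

Newick: (((A,E,U),F,(N,(Q,D,S,X),R),K),Y);
Naming internals by '(' encounter order: outermost '(' = _0, next = _1, ...
Query node: A
Path from root: _0 -> _1 -> _2 -> A
Depth of A: 3 (number of edges from root)

Answer: 3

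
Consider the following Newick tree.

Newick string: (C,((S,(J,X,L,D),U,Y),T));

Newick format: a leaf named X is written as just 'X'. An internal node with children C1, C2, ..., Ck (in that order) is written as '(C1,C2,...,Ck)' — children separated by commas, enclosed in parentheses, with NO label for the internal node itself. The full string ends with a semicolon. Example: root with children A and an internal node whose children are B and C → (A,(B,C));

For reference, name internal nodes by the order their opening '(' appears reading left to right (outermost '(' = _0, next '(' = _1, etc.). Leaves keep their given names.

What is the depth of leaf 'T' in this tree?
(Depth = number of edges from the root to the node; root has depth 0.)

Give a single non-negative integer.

Answer: 2

Derivation:
Newick: (C,((S,(J,X,L,D),U,Y),T));
Naming internals by '(' encounter order: outermost '(' = _0, next = _1, ...
Query node: T
Path from root: _0 -> _1 -> T
Depth of T: 2 (number of edges from root)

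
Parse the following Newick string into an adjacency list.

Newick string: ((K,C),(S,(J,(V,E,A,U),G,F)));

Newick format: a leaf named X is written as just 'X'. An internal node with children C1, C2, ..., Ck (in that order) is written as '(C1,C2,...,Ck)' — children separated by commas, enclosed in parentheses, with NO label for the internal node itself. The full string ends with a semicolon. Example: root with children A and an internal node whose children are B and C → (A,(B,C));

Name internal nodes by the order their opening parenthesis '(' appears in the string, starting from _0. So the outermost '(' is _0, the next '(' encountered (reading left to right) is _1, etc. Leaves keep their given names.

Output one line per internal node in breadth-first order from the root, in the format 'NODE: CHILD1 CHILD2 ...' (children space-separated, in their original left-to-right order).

Answer: _0: _1 _2
_1: K C
_2: S _3
_3: J _4 G F
_4: V E A U

Derivation:
Input: ((K,C),(S,(J,(V,E,A,U),G,F)));
Scanning left-to-right, naming '(' by encounter order:
  pos 0: '(' -> open internal node _0 (depth 1)
  pos 1: '(' -> open internal node _1 (depth 2)
  pos 5: ')' -> close internal node _1 (now at depth 1)
  pos 7: '(' -> open internal node _2 (depth 2)
  pos 10: '(' -> open internal node _3 (depth 3)
  pos 13: '(' -> open internal node _4 (depth 4)
  pos 21: ')' -> close internal node _4 (now at depth 3)
  pos 26: ')' -> close internal node _3 (now at depth 2)
  pos 27: ')' -> close internal node _2 (now at depth 1)
  pos 28: ')' -> close internal node _0 (now at depth 0)
Total internal nodes: 5
BFS adjacency from root:
  _0: _1 _2
  _1: K C
  _2: S _3
  _3: J _4 G F
  _4: V E A U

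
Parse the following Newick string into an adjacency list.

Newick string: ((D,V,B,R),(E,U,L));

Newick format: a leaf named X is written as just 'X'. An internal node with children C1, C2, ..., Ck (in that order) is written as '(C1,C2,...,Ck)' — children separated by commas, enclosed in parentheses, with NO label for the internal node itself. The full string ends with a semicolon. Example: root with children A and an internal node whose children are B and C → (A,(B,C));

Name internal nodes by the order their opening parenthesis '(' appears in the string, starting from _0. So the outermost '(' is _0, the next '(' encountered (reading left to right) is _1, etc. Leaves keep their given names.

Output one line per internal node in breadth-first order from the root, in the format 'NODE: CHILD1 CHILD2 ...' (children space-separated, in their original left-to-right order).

Answer: _0: _1 _2
_1: D V B R
_2: E U L

Derivation:
Input: ((D,V,B,R),(E,U,L));
Scanning left-to-right, naming '(' by encounter order:
  pos 0: '(' -> open internal node _0 (depth 1)
  pos 1: '(' -> open internal node _1 (depth 2)
  pos 9: ')' -> close internal node _1 (now at depth 1)
  pos 11: '(' -> open internal node _2 (depth 2)
  pos 17: ')' -> close internal node _2 (now at depth 1)
  pos 18: ')' -> close internal node _0 (now at depth 0)
Total internal nodes: 3
BFS adjacency from root:
  _0: _1 _2
  _1: D V B R
  _2: E U L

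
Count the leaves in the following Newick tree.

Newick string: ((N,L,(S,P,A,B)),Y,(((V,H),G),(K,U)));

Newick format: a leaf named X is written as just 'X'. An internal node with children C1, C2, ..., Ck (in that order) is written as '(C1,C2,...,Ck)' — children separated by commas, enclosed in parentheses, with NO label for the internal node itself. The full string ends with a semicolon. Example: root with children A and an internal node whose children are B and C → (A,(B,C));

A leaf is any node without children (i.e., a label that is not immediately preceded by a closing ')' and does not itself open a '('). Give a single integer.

Answer: 12

Derivation:
Newick: ((N,L,(S,P,A,B)),Y,(((V,H),G),(K,U)));
Scan left-to-right; a leaf is any maximal label run not followed by '(':
  pos 2: leaf 'N' → count = 1
  pos 4: leaf 'L' → count = 2
  pos 7: leaf 'S' → count = 3
  pos 9: leaf 'P' → count = 4
  pos 11: leaf 'A' → count = 5
  pos 13: leaf 'B' → count = 6
  pos 17: leaf 'Y' → count = 7
  pos 22: leaf 'V' → count = 8
  pos 24: leaf 'H' → count = 9
  pos 27: leaf 'G' → count = 10
  pos 31: leaf 'K' → count = 11
  pos 33: leaf 'U' → count = 12
Total leaves: 12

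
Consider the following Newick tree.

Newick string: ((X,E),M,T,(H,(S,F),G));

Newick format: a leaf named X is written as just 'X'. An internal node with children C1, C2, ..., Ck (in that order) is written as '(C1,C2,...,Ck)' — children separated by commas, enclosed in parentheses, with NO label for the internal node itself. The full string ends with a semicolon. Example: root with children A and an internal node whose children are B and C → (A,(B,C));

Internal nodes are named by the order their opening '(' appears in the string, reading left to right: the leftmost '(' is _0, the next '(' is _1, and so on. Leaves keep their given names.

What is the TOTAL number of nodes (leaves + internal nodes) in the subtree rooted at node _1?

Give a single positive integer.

Newick: ((X,E),M,T,(H,(S,F),G));
Locate _1: it is the '(' at position 1 (the 2nd '(' reading left to right).
Query: subtree rooted at _1
_1: subtree_size = 1 + 2
  X: subtree_size = 1 + 0
  E: subtree_size = 1 + 0
Total subtree size of _1: 3

Answer: 3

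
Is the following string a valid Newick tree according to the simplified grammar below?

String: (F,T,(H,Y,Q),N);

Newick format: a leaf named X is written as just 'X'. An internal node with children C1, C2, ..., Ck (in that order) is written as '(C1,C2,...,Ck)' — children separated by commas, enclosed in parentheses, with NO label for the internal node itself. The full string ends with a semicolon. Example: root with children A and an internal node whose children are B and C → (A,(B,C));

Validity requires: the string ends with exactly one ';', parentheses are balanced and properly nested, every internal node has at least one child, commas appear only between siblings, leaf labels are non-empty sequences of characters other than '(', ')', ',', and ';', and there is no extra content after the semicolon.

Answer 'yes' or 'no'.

Input: (F,T,(H,Y,Q),N);
Paren balance: 2 '(' vs 2 ')' OK
Ends with single ';': True
Full parse: OK
Valid: True

Answer: yes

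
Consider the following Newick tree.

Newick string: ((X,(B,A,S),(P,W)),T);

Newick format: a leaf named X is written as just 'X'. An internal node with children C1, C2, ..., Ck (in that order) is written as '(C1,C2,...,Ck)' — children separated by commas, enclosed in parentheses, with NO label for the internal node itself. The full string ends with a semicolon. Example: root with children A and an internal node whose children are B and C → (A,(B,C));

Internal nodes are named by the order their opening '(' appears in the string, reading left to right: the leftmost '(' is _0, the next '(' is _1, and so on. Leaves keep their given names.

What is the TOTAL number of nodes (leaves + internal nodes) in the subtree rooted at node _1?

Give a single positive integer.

Answer: 9

Derivation:
Newick: ((X,(B,A,S),(P,W)),T);
Locate _1: it is the '(' at position 1 (the 2nd '(' reading left to right).
Query: subtree rooted at _1
_1: subtree_size = 1 + 8
  X: subtree_size = 1 + 0
  _2: subtree_size = 1 + 3
    B: subtree_size = 1 + 0
    A: subtree_size = 1 + 0
    S: subtree_size = 1 + 0
  _3: subtree_size = 1 + 2
    P: subtree_size = 1 + 0
    W: subtree_size = 1 + 0
Total subtree size of _1: 9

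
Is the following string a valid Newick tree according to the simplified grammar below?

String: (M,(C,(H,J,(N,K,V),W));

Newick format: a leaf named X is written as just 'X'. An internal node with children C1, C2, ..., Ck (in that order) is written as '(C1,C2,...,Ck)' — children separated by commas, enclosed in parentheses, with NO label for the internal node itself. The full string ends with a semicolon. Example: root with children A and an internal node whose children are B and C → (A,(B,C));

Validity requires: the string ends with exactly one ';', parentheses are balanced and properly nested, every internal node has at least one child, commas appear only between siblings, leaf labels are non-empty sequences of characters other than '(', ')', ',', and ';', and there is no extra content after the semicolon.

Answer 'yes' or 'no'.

Answer: no

Derivation:
Input: (M,(C,(H,J,(N,K,V),W));
Paren balance: 4 '(' vs 3 ')' MISMATCH
Ends with single ';': True
Full parse: FAILS (expected , or ) at pos 22)
Valid: False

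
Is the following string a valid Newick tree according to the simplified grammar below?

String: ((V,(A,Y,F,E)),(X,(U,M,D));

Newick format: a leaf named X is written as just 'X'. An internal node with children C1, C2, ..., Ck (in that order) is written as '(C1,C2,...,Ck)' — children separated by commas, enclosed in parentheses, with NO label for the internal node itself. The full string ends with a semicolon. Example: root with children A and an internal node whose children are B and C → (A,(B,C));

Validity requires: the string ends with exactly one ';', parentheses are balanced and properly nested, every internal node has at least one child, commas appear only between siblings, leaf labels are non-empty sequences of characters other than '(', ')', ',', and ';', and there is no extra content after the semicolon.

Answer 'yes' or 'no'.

Input: ((V,(A,Y,F,E)),(X,(U,M,D));
Paren balance: 5 '(' vs 4 ')' MISMATCH
Ends with single ';': True
Full parse: FAILS (expected , or ) at pos 26)
Valid: False

Answer: no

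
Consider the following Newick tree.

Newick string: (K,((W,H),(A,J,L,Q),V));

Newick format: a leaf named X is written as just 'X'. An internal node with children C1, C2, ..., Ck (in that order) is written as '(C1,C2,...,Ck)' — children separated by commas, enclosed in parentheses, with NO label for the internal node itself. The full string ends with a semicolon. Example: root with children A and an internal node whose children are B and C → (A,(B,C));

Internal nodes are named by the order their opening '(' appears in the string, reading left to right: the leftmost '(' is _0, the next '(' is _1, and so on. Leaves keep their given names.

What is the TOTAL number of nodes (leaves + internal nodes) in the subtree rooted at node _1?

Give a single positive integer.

Answer: 10

Derivation:
Newick: (K,((W,H),(A,J,L,Q),V));
Locate _1: it is the '(' at position 3 (the 2nd '(' reading left to right).
Query: subtree rooted at _1
_1: subtree_size = 1 + 9
  _2: subtree_size = 1 + 2
    W: subtree_size = 1 + 0
    H: subtree_size = 1 + 0
  _3: subtree_size = 1 + 4
    A: subtree_size = 1 + 0
    J: subtree_size = 1 + 0
    L: subtree_size = 1 + 0
    Q: subtree_size = 1 + 0
  V: subtree_size = 1 + 0
Total subtree size of _1: 10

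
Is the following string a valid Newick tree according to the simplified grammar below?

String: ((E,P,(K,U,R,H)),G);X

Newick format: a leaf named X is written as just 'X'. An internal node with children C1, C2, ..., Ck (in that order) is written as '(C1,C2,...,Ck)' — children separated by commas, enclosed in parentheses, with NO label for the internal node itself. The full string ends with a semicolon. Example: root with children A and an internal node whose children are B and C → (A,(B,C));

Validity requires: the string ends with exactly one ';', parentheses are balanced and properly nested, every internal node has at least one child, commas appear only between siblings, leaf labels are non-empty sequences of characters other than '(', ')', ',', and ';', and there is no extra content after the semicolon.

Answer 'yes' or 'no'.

Answer: no

Derivation:
Input: ((E,P,(K,U,R,H)),G);X
Paren balance: 3 '(' vs 3 ')' OK
Ends with single ';': False
Full parse: FAILS (must end with ;)
Valid: False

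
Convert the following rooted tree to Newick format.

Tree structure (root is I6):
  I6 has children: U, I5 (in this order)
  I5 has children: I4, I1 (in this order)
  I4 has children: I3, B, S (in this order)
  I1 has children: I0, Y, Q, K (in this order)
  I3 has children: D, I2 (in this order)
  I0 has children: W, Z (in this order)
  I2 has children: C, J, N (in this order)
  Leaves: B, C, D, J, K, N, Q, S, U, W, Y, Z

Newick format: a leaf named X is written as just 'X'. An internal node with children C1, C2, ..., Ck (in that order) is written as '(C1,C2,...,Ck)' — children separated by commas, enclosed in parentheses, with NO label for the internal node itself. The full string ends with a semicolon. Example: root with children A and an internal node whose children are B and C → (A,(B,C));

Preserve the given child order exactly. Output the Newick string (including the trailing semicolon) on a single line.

internal I6 with children ['U', 'I5']
  leaf 'U' → 'U'
  internal I5 with children ['I4', 'I1']
    internal I4 with children ['I3', 'B', 'S']
      internal I3 with children ['D', 'I2']
        leaf 'D' → 'D'
        internal I2 with children ['C', 'J', 'N']
          leaf 'C' → 'C'
          leaf 'J' → 'J'
          leaf 'N' → 'N'
        → '(C,J,N)'
      → '(D,(C,J,N))'
      leaf 'B' → 'B'
      leaf 'S' → 'S'
    → '((D,(C,J,N)),B,S)'
    internal I1 with children ['I0', 'Y', 'Q', 'K']
      internal I0 with children ['W', 'Z']
        leaf 'W' → 'W'
        leaf 'Z' → 'Z'
      → '(W,Z)'
      leaf 'Y' → 'Y'
      leaf 'Q' → 'Q'
      leaf 'K' → 'K'
    → '((W,Z),Y,Q,K)'
  → '(((D,(C,J,N)),B,S),((W,Z),Y,Q,K))'
→ '(U,(((D,(C,J,N)),B,S),((W,Z),Y,Q,K)))'
Final: (U,(((D,(C,J,N)),B,S),((W,Z),Y,Q,K)));

Answer: (U,(((D,(C,J,N)),B,S),((W,Z),Y,Q,K)));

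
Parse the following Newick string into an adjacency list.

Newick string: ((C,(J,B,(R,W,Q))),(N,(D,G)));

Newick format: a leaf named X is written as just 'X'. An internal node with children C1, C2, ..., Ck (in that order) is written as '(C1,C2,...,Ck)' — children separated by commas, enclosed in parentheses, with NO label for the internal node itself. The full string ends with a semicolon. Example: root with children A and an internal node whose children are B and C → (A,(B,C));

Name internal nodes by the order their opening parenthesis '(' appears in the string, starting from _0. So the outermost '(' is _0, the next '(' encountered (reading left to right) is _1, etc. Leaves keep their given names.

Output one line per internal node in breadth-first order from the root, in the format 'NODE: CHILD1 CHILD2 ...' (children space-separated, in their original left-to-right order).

Input: ((C,(J,B,(R,W,Q))),(N,(D,G)));
Scanning left-to-right, naming '(' by encounter order:
  pos 0: '(' -> open internal node _0 (depth 1)
  pos 1: '(' -> open internal node _1 (depth 2)
  pos 4: '(' -> open internal node _2 (depth 3)
  pos 9: '(' -> open internal node _3 (depth 4)
  pos 15: ')' -> close internal node _3 (now at depth 3)
  pos 16: ')' -> close internal node _2 (now at depth 2)
  pos 17: ')' -> close internal node _1 (now at depth 1)
  pos 19: '(' -> open internal node _4 (depth 2)
  pos 22: '(' -> open internal node _5 (depth 3)
  pos 26: ')' -> close internal node _5 (now at depth 2)
  pos 27: ')' -> close internal node _4 (now at depth 1)
  pos 28: ')' -> close internal node _0 (now at depth 0)
Total internal nodes: 6
BFS adjacency from root:
  _0: _1 _4
  _1: C _2
  _4: N _5
  _2: J B _3
  _5: D G
  _3: R W Q

Answer: _0: _1 _4
_1: C _2
_4: N _5
_2: J B _3
_5: D G
_3: R W Q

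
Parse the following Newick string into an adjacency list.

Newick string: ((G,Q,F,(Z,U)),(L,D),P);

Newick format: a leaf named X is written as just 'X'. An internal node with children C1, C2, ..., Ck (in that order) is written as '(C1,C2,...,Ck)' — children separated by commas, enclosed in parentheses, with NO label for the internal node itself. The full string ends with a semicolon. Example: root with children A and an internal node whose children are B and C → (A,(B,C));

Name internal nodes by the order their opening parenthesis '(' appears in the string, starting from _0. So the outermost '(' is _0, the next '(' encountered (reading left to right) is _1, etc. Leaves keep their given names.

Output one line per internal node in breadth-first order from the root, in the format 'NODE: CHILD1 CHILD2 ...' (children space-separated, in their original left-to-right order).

Answer: _0: _1 _3 P
_1: G Q F _2
_3: L D
_2: Z U

Derivation:
Input: ((G,Q,F,(Z,U)),(L,D),P);
Scanning left-to-right, naming '(' by encounter order:
  pos 0: '(' -> open internal node _0 (depth 1)
  pos 1: '(' -> open internal node _1 (depth 2)
  pos 8: '(' -> open internal node _2 (depth 3)
  pos 12: ')' -> close internal node _2 (now at depth 2)
  pos 13: ')' -> close internal node _1 (now at depth 1)
  pos 15: '(' -> open internal node _3 (depth 2)
  pos 19: ')' -> close internal node _3 (now at depth 1)
  pos 22: ')' -> close internal node _0 (now at depth 0)
Total internal nodes: 4
BFS adjacency from root:
  _0: _1 _3 P
  _1: G Q F _2
  _3: L D
  _2: Z U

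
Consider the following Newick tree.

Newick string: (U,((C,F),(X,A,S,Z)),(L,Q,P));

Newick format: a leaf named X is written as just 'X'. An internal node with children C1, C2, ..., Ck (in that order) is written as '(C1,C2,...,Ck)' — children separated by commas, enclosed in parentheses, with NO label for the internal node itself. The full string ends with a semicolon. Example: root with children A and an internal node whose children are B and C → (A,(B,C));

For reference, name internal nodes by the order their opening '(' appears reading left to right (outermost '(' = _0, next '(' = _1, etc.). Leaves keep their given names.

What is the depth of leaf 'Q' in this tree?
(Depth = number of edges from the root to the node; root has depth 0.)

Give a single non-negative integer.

Answer: 2

Derivation:
Newick: (U,((C,F),(X,A,S,Z)),(L,Q,P));
Naming internals by '(' encounter order: outermost '(' = _0, next = _1, ...
Query node: Q
Path from root: _0 -> _4 -> Q
Depth of Q: 2 (number of edges from root)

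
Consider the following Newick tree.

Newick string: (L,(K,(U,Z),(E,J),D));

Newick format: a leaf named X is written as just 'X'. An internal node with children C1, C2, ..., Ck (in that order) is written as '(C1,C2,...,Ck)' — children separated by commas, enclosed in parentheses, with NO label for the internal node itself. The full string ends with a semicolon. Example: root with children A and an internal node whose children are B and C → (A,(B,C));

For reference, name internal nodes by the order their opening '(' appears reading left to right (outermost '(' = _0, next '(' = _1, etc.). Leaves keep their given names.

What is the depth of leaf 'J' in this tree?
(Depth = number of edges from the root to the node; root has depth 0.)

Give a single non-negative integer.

Answer: 3

Derivation:
Newick: (L,(K,(U,Z),(E,J),D));
Naming internals by '(' encounter order: outermost '(' = _0, next = _1, ...
Query node: J
Path from root: _0 -> _1 -> _3 -> J
Depth of J: 3 (number of edges from root)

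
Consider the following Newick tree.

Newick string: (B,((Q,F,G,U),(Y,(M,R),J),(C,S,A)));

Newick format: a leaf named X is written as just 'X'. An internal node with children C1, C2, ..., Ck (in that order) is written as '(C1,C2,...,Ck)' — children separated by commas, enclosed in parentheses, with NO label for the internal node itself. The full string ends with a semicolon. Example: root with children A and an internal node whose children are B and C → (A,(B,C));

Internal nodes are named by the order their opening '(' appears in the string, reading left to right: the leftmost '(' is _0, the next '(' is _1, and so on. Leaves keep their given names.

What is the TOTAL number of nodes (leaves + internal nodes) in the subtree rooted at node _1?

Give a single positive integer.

Answer: 16

Derivation:
Newick: (B,((Q,F,G,U),(Y,(M,R),J),(C,S,A)));
Locate _1: it is the '(' at position 3 (the 2nd '(' reading left to right).
Query: subtree rooted at _1
_1: subtree_size = 1 + 15
  _2: subtree_size = 1 + 4
    Q: subtree_size = 1 + 0
    F: subtree_size = 1 + 0
    G: subtree_size = 1 + 0
    U: subtree_size = 1 + 0
  _3: subtree_size = 1 + 5
    Y: subtree_size = 1 + 0
    _4: subtree_size = 1 + 2
      M: subtree_size = 1 + 0
      R: subtree_size = 1 + 0
    J: subtree_size = 1 + 0
  _5: subtree_size = 1 + 3
    C: subtree_size = 1 + 0
    S: subtree_size = 1 + 0
    A: subtree_size = 1 + 0
Total subtree size of _1: 16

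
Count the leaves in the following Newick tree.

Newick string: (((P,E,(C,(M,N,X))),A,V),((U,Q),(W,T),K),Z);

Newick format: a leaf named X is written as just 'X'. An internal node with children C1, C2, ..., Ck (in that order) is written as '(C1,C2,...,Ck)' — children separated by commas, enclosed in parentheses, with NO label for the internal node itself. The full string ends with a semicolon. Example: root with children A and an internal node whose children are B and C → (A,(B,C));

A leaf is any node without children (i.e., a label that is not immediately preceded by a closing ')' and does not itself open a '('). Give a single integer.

Newick: (((P,E,(C,(M,N,X))),A,V),((U,Q),(W,T),K),Z);
Scan left-to-right; a leaf is any maximal label run not followed by '(':
  pos 3: leaf 'P' → count = 1
  pos 5: leaf 'E' → count = 2
  pos 8: leaf 'C' → count = 3
  pos 11: leaf 'M' → count = 4
  pos 13: leaf 'N' → count = 5
  pos 15: leaf 'X' → count = 6
  pos 20: leaf 'A' → count = 7
  pos 22: leaf 'V' → count = 8
  pos 27: leaf 'U' → count = 9
  pos 29: leaf 'Q' → count = 10
  pos 33: leaf 'W' → count = 11
  pos 35: leaf 'T' → count = 12
  pos 38: leaf 'K' → count = 13
  pos 41: leaf 'Z' → count = 14
Total leaves: 14

Answer: 14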